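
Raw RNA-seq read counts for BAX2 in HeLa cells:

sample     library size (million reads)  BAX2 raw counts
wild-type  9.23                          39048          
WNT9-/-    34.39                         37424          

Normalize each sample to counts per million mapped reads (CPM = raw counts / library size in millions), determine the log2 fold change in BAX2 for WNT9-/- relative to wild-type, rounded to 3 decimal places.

CPM(wild-type) = 39048 / 9.23 = 4230.5525
CPM(WNT9-/-) = 37424 / 34.39 = 1088.2233
Fold change = 1088.2233 / 4230.5525 = 0.25723
log2(0.25723) = -1.9589

-1.959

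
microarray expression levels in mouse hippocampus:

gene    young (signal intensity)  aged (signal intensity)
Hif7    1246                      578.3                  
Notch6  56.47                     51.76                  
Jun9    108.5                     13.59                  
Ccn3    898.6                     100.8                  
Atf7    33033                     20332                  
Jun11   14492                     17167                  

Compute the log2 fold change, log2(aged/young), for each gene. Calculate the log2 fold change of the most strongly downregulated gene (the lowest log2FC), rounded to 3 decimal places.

log2(578.3/1246) = -1.107  (Hif7)
log2(51.76/56.47) = -0.126  (Notch6)
log2(13.59/108.5) = -2.997  (Jun9)
log2(100.8/898.6) = -3.156  (Ccn3)
log2(20332/33033) = -0.700  (Atf7)
log2(17167/14492) = 0.244  (Jun11)
Ccn3 is most strongly downregulated.

-3.156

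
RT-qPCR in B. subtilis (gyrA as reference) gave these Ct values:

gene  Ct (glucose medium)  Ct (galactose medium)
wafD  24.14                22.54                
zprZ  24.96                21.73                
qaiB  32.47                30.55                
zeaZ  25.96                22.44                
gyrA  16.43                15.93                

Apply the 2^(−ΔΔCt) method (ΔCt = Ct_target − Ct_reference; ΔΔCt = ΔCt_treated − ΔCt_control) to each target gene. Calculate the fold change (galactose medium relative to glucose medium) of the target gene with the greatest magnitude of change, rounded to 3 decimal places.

wafD: ΔΔCt = (22.54−15.93) − (24.14−16.43) = 6.61 − 7.71 = -1.10; fold change = 2^1.10 = 2.144
zprZ: ΔΔCt = (21.73−15.93) − (24.96−16.43) = 5.80 − 8.53 = -2.73; fold change = 2^2.73 = 6.635
qaiB: ΔΔCt = (30.55−15.93) − (32.47−16.43) = 14.62 − 16.04 = -1.42; fold change = 2^1.42 = 2.676
zeaZ: ΔΔCt = (22.44−15.93) − (25.96−16.43) = 6.51 − 9.53 = -3.02; fold change = 2^3.02 = 8.112
zeaZ has the largest |ΔΔCt| = 3.02.

8.112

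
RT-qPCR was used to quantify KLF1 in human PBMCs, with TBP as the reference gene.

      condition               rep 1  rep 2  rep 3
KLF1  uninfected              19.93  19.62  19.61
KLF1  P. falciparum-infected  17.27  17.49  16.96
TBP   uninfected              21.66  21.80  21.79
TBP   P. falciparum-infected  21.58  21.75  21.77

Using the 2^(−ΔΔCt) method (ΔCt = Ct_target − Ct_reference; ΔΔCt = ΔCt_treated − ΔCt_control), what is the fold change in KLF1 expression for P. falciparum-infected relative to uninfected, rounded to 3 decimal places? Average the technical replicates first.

Mean Ct: KLF1 uninfected 19.720; KLF1 P. falciparum-infected 17.240; TBP uninfected 21.750; TBP P. falciparum-infected 21.700
ΔCt(uninfected) = 19.720 − 21.750 = -2.030
ΔCt(P. falciparum-infected) = 17.240 − 21.700 = -4.460
ΔΔCt = -4.460 − (-2.030) = -2.430
Fold change = 2^(−(-2.430)) = 2^2.430 = 5.3889

5.389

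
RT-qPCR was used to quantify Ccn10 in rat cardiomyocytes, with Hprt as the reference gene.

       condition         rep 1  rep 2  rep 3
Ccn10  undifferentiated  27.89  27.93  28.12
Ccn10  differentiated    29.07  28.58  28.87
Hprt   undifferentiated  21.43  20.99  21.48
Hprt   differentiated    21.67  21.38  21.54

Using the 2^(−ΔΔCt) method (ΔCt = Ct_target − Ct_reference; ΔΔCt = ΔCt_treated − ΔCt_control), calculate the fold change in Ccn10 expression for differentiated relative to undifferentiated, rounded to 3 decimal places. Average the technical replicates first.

0.646

Mean Ct: Ccn10 undifferentiated 27.980; Ccn10 differentiated 28.840; Hprt undifferentiated 21.300; Hprt differentiated 21.530
ΔCt(undifferentiated) = 27.980 − 21.300 = 6.680
ΔCt(differentiated) = 28.840 − 21.530 = 7.310
ΔΔCt = 7.310 − 6.680 = 0.630
Fold change = 2^(−0.630) = 0.6462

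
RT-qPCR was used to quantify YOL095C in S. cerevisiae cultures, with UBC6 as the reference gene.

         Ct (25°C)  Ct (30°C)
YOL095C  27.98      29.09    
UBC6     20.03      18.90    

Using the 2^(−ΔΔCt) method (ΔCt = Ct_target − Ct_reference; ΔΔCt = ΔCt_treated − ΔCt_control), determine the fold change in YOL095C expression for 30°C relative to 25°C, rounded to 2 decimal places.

ΔCt(25°C) = 27.980 − 20.030 = 7.950
ΔCt(30°C) = 29.090 − 18.900 = 10.190
ΔΔCt = 10.190 − 7.950 = 2.240
Fold change = 2^(−2.240) = 0.212

0.21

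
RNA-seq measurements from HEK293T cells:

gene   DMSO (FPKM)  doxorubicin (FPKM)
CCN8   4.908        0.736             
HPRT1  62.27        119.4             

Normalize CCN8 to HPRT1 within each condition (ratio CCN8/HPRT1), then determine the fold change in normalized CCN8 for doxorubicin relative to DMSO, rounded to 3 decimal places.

0.078

CCN8/HPRT1 (DMSO) = 4.908 / 62.27 = 0.078818
CCN8/HPRT1 (doxorubicin) = 0.736 / 119.4 = 0.0061642
Fold change = 0.0061642 / 0.078818 = 0.0782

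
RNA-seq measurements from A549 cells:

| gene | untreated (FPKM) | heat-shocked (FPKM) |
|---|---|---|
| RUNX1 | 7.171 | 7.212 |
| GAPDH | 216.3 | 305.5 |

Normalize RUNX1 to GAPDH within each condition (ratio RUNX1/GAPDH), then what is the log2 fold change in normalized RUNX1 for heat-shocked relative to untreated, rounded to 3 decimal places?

-0.490

RUNX1/GAPDH (untreated) = 7.171 / 216.3 = 0.033153
RUNX1/GAPDH (heat-shocked) = 7.212 / 305.5 = 0.023607
Fold change = 0.023607 / 0.033153 = 0.7121
log2(0.7121) = -0.4899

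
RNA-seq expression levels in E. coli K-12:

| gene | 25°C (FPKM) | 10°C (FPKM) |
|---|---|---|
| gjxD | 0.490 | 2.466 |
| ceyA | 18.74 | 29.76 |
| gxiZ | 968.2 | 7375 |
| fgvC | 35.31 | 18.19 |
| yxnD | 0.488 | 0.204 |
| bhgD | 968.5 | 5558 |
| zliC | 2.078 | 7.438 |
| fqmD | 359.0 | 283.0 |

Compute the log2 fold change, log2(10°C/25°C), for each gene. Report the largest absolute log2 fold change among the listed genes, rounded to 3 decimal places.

2.929

log2(2.466/0.490) = 2.331  (gjxD)
log2(29.76/18.74) = 0.667  (ceyA)
log2(7375/968.2) = 2.929  (gxiZ)
log2(18.19/35.31) = -0.957  (fgvC)
log2(0.204/0.488) = -1.258  (yxnD)
log2(5558/968.5) = 2.521  (bhgD)
log2(7.438/2.078) = 1.840  (zliC)
log2(283.0/359.0) = -0.343  (fqmD)
The largest magnitude belongs to gxiZ.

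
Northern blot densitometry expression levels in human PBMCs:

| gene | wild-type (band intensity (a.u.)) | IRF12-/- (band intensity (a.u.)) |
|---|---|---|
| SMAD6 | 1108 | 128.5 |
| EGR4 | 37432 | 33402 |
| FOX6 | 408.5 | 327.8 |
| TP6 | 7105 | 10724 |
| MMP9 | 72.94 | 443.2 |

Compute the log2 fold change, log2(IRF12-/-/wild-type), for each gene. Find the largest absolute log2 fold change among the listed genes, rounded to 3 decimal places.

log2(128.5/1108) = -3.108  (SMAD6)
log2(33402/37432) = -0.164  (EGR4)
log2(327.8/408.5) = -0.318  (FOX6)
log2(10724/7105) = 0.594  (TP6)
log2(443.2/72.94) = 2.603  (MMP9)
The largest magnitude belongs to SMAD6.

3.108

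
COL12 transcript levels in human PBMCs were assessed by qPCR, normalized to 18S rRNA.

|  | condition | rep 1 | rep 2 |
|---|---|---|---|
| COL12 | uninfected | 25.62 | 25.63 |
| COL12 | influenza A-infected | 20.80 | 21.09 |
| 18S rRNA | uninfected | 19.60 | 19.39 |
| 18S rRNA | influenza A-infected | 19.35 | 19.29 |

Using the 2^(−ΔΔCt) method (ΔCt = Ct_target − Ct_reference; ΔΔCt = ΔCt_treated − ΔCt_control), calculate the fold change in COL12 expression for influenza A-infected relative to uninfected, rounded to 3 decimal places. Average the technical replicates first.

Mean Ct: COL12 uninfected 25.625; COL12 influenza A-infected 20.945; 18S rRNA uninfected 19.495; 18S rRNA influenza A-infected 19.320
ΔCt(uninfected) = 25.625 − 19.495 = 6.130
ΔCt(influenza A-infected) = 20.945 − 19.320 = 1.625
ΔΔCt = 1.625 − 6.130 = -4.505
Fold change = 2^(−(-4.505)) = 2^4.505 = 22.7060

22.706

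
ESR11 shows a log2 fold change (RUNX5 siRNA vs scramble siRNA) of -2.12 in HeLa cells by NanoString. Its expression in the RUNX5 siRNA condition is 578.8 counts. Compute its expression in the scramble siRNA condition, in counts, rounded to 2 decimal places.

Fold change = 2^(-2.12) = 0.2300
scramble siRNA expression = 578.8 / 0.2300 = 2516.01

2516.01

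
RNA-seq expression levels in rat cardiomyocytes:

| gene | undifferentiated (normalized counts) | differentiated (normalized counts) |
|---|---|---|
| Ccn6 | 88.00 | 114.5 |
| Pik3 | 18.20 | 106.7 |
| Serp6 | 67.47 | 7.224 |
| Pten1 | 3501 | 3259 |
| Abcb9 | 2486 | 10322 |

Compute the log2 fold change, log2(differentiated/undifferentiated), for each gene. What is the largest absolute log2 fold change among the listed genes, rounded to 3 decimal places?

log2(114.5/88.00) = 0.380  (Ccn6)
log2(106.7/18.20) = 2.552  (Pik3)
log2(7.224/67.47) = -3.223  (Serp6)
log2(3259/3501) = -0.103  (Pten1)
log2(10322/2486) = 2.054  (Abcb9)
The largest magnitude belongs to Serp6.

3.223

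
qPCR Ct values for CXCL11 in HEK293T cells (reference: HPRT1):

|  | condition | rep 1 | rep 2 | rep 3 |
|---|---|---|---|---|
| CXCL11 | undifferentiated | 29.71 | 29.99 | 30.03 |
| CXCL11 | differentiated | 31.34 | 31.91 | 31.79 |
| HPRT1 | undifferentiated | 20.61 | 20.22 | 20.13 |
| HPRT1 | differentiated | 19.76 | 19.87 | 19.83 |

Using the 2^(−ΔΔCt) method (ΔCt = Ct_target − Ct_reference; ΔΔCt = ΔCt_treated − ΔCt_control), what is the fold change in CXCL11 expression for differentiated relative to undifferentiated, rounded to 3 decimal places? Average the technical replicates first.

0.207

Mean Ct: CXCL11 undifferentiated 29.910; CXCL11 differentiated 31.680; HPRT1 undifferentiated 20.320; HPRT1 differentiated 19.820
ΔCt(undifferentiated) = 29.910 − 20.320 = 9.590
ΔCt(differentiated) = 31.680 − 19.820 = 11.860
ΔΔCt = 11.860 − 9.590 = 2.270
Fold change = 2^(−2.270) = 0.2073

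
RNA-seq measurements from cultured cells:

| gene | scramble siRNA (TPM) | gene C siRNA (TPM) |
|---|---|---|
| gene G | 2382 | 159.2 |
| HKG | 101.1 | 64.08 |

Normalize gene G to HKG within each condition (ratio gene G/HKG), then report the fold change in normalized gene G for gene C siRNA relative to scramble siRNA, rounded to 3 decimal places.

0.105

gene G/HKG (scramble siRNA) = 2382 / 101.1 = 23.561
gene G/HKG (gene C siRNA) = 159.2 / 64.08 = 2.4844
Fold change = 2.4844 / 23.561 = 0.1054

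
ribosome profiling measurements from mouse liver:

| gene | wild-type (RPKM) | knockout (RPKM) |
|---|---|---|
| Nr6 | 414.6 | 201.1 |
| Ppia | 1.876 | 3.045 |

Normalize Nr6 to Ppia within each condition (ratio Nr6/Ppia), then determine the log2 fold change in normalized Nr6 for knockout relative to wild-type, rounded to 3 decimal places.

-1.743

Nr6/Ppia (wild-type) = 414.6 / 1.876 = 221
Nr6/Ppia (knockout) = 201.1 / 3.045 = 66.043
Fold change = 66.043 / 221 = 0.2988
log2(0.2988) = -1.7426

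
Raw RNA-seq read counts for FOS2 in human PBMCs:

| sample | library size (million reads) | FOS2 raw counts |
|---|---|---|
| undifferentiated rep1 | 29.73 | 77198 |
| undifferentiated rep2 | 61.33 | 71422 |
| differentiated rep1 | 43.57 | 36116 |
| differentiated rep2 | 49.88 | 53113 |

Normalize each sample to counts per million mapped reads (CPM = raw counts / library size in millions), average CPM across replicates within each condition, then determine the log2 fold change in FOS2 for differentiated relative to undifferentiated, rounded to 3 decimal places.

CPM(undifferentiated rep1) = 77198 / 29.73 = 2596.6364
CPM(undifferentiated rep2) = 71422 / 61.33 = 1164.5524
CPM(differentiated rep1) = 36116 / 43.57 = 828.9190
CPM(differentiated rep2) = 53113 / 49.88 = 1064.8156
mean CPM(undifferentiated) = 1880.5944; mean CPM(differentiated) = 946.8673
Fold change = 946.8673 / 1880.5944 = 0.50349
log2(0.50349) = -0.9900

-0.990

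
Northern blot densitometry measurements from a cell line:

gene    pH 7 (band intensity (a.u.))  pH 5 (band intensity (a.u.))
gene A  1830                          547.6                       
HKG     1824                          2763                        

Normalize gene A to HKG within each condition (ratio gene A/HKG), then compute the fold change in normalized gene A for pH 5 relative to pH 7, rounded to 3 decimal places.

0.198

gene A/HKG (pH 7) = 1830 / 1824 = 1.0033
gene A/HKG (pH 5) = 547.6 / 2763 = 0.19819
Fold change = 0.19819 / 1.0033 = 0.1975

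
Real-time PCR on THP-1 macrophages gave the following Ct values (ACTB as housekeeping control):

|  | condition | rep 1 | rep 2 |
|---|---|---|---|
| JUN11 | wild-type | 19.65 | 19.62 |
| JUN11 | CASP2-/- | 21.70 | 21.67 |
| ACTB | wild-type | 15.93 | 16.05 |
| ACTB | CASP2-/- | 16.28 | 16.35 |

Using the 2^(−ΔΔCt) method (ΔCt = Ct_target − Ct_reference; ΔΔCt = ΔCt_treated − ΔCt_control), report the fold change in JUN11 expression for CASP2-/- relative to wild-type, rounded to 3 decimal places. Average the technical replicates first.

Mean Ct: JUN11 wild-type 19.635; JUN11 CASP2-/- 21.685; ACTB wild-type 15.990; ACTB CASP2-/- 16.315
ΔCt(wild-type) = 19.635 − 15.990 = 3.645
ΔCt(CASP2-/-) = 21.685 − 16.315 = 5.370
ΔΔCt = 5.370 − 3.645 = 1.725
Fold change = 2^(−1.725) = 0.3025

0.302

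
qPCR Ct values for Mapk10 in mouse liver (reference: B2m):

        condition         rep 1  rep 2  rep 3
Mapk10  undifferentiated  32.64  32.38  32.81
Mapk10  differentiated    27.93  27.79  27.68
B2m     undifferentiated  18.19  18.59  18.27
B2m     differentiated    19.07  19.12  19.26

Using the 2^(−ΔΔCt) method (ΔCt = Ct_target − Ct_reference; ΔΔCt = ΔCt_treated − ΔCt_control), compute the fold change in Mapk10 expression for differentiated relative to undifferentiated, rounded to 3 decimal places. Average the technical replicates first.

Mean Ct: Mapk10 undifferentiated 32.610; Mapk10 differentiated 27.800; B2m undifferentiated 18.350; B2m differentiated 19.150
ΔCt(undifferentiated) = 32.610 − 18.350 = 14.260
ΔCt(differentiated) = 27.800 − 19.150 = 8.650
ΔΔCt = 8.650 − 14.260 = -5.610
Fold change = 2^(−(-5.610)) = 2^5.610 = 48.8403

48.840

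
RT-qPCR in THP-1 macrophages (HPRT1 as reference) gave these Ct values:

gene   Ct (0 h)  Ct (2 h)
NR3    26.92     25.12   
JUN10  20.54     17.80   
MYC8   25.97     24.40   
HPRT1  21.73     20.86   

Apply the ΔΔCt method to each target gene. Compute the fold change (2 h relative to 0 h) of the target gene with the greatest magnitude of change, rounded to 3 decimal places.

NR3: ΔΔCt = (25.12−20.86) − (26.92−21.73) = 4.26 − 5.19 = -0.93; fold change = 2^0.93 = 1.905
JUN10: ΔΔCt = (17.80−20.86) − (20.54−21.73) = -3.06 − (-1.19) = -1.87; fold change = 2^1.87 = 3.655
MYC8: ΔΔCt = (24.40−20.86) − (25.97−21.73) = 3.54 − 4.24 = -0.70; fold change = 2^0.70 = 1.625
JUN10 has the largest |ΔΔCt| = 1.87.

3.655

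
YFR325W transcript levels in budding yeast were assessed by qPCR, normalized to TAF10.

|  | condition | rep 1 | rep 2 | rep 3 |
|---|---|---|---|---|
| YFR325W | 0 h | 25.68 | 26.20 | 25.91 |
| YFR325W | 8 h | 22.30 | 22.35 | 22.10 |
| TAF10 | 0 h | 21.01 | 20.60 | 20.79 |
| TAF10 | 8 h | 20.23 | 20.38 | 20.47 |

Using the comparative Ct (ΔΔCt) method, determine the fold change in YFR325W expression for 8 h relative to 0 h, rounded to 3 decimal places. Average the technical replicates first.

9.448

Mean Ct: YFR325W 0 h 25.930; YFR325W 8 h 22.250; TAF10 0 h 20.800; TAF10 8 h 20.360
ΔCt(0 h) = 25.930 − 20.800 = 5.130
ΔCt(8 h) = 22.250 − 20.360 = 1.890
ΔΔCt = 1.890 − 5.130 = -3.240
Fold change = 2^(−(-3.240)) = 2^3.240 = 9.4479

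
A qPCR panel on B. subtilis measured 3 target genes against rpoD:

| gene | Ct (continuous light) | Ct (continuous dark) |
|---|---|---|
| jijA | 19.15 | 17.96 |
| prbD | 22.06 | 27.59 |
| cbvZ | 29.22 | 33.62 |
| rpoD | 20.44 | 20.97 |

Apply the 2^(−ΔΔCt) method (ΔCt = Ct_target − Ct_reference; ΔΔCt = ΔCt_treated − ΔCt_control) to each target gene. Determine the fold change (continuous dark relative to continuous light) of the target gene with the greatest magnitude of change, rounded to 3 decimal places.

0.031

jijA: ΔΔCt = (17.96−20.97) − (19.15−20.44) = -3.01 − (-1.29) = -1.72; fold change = 2^1.72 = 3.294
prbD: ΔΔCt = (27.59−20.97) − (22.06−20.44) = 6.62 − 1.62 = 5.00; fold change = 2^-5.00 = 0.031
cbvZ: ΔΔCt = (33.62−20.97) − (29.22−20.44) = 12.65 − 8.78 = 3.87; fold change = 2^-3.87 = 0.068
prbD has the largest |ΔΔCt| = 5.00.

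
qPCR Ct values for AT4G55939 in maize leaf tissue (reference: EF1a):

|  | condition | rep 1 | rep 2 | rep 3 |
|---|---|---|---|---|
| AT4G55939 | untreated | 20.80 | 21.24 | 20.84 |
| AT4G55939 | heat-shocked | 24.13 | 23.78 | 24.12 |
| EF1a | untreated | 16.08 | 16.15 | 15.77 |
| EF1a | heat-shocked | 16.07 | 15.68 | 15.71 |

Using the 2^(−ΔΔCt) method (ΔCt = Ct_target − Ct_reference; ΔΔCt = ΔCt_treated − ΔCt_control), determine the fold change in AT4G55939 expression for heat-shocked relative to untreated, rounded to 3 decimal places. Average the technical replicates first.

0.107

Mean Ct: AT4G55939 untreated 20.960; AT4G55939 heat-shocked 24.010; EF1a untreated 16.000; EF1a heat-shocked 15.820
ΔCt(untreated) = 20.960 − 16.000 = 4.960
ΔCt(heat-shocked) = 24.010 − 15.820 = 8.190
ΔΔCt = 8.190 − 4.960 = 3.230
Fold change = 2^(−3.230) = 0.1066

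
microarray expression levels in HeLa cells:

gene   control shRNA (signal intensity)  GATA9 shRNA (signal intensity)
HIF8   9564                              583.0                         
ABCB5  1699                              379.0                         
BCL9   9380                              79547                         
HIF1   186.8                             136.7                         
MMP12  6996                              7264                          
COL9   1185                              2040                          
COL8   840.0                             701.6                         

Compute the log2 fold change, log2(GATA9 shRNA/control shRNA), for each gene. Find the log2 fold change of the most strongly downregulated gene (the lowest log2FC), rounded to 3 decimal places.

-4.036

log2(583.0/9564) = -4.036  (HIF8)
log2(379.0/1699) = -2.164  (ABCB5)
log2(79547/9380) = 3.084  (BCL9)
log2(136.7/186.8) = -0.450  (HIF1)
log2(7264/6996) = 0.054  (MMP12)
log2(2040/1185) = 0.784  (COL9)
log2(701.6/840.0) = -0.260  (COL8)
HIF8 is most strongly downregulated.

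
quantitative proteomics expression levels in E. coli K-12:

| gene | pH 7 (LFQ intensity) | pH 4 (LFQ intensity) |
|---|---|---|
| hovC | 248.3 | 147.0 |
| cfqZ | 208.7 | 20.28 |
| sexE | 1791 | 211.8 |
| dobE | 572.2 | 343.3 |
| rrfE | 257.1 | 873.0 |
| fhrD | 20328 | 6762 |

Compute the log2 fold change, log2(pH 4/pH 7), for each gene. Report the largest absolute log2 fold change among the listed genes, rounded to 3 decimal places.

3.363

log2(147.0/248.3) = -0.756  (hovC)
log2(20.28/208.7) = -3.363  (cfqZ)
log2(211.8/1791) = -3.080  (sexE)
log2(343.3/572.2) = -0.737  (dobE)
log2(873.0/257.1) = 1.764  (rrfE)
log2(6762/20328) = -1.588  (fhrD)
The largest magnitude belongs to cfqZ.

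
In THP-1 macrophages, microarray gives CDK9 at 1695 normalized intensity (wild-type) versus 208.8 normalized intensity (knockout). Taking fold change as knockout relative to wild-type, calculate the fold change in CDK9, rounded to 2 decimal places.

Fold change = 208.8 / 1695 = 0.123
CDK9 is downregulated.

0.12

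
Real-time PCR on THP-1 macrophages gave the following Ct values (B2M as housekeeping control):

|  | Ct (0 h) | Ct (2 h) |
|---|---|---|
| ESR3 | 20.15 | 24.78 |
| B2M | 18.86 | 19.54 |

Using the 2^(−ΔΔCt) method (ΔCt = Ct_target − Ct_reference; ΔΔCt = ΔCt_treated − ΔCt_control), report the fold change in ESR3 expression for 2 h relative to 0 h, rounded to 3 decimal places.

0.065

ΔCt(0 h) = 20.150 − 18.860 = 1.290
ΔCt(2 h) = 24.780 − 19.540 = 5.240
ΔΔCt = 5.240 − 1.290 = 3.950
Fold change = 2^(−3.950) = 0.0647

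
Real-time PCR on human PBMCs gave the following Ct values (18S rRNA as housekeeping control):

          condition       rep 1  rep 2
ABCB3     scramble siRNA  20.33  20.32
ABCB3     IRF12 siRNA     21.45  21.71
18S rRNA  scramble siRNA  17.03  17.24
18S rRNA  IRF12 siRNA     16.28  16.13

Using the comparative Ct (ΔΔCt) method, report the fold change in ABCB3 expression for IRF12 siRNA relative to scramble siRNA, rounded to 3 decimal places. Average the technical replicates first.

Mean Ct: ABCB3 scramble siRNA 20.325; ABCB3 IRF12 siRNA 21.580; 18S rRNA scramble siRNA 17.135; 18S rRNA IRF12 siRNA 16.205
ΔCt(scramble siRNA) = 20.325 − 17.135 = 3.190
ΔCt(IRF12 siRNA) = 21.580 − 16.205 = 5.375
ΔΔCt = 5.375 − 3.190 = 2.185
Fold change = 2^(−2.185) = 0.2199

0.220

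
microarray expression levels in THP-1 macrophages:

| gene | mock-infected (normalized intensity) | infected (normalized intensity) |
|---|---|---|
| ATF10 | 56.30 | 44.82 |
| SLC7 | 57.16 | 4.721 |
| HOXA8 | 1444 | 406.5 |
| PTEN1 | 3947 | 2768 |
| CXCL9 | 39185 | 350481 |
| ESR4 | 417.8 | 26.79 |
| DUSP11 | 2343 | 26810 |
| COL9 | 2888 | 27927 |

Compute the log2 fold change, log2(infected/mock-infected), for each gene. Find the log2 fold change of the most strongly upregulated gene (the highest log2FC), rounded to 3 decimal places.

3.516

log2(44.82/56.30) = -0.329  (ATF10)
log2(4.721/57.16) = -3.598  (SLC7)
log2(406.5/1444) = -1.829  (HOXA8)
log2(2768/3947) = -0.512  (PTEN1)
log2(350481/39185) = 3.161  (CXCL9)
log2(26.79/417.8) = -3.963  (ESR4)
log2(26810/2343) = 3.516  (DUSP11)
log2(27927/2888) = 3.274  (COL9)
DUSP11 is most strongly upregulated.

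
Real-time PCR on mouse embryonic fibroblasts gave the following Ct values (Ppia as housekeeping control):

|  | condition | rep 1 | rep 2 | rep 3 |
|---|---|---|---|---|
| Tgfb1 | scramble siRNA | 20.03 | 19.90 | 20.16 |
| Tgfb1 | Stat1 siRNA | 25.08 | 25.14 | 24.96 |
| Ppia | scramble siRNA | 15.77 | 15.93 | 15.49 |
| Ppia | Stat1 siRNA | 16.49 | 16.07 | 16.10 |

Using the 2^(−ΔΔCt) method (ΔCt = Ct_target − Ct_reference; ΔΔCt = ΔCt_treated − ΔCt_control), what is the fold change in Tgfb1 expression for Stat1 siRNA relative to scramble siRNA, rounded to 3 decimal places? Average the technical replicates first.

Mean Ct: Tgfb1 scramble siRNA 20.030; Tgfb1 Stat1 siRNA 25.060; Ppia scramble siRNA 15.730; Ppia Stat1 siRNA 16.220
ΔCt(scramble siRNA) = 20.030 − 15.730 = 4.300
ΔCt(Stat1 siRNA) = 25.060 − 16.220 = 8.840
ΔΔCt = 8.840 − 4.300 = 4.540
Fold change = 2^(−4.540) = 0.0430

0.043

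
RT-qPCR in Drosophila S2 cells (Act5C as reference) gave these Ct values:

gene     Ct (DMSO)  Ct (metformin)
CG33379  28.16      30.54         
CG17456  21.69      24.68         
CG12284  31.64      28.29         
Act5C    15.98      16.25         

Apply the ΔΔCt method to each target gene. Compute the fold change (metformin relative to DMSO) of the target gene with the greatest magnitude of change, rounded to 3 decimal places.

CG33379: ΔΔCt = (30.54−16.25) − (28.16−15.98) = 14.29 − 12.18 = 2.11; fold change = 2^-2.11 = 0.232
CG17456: ΔΔCt = (24.68−16.25) − (21.69−15.98) = 8.43 − 5.71 = 2.72; fold change = 2^-2.72 = 0.152
CG12284: ΔΔCt = (28.29−16.25) − (31.64−15.98) = 12.04 − 15.66 = -3.62; fold change = 2^3.62 = 12.295
CG12284 has the largest |ΔΔCt| = 3.62.

12.295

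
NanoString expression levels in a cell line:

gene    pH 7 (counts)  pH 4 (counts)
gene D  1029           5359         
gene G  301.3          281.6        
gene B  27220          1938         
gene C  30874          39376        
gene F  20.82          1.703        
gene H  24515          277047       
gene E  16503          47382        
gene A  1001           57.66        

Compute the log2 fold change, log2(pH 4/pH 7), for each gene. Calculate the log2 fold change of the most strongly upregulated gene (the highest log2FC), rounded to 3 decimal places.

3.498

log2(5359/1029) = 2.381  (gene D)
log2(281.6/301.3) = -0.098  (gene G)
log2(1938/27220) = -3.812  (gene B)
log2(39376/30874) = 0.351  (gene C)
log2(1.703/20.82) = -3.612  (gene F)
log2(277047/24515) = 3.498  (gene H)
log2(47382/16503) = 1.522  (gene E)
log2(57.66/1001) = -4.118  (gene A)
gene H is most strongly upregulated.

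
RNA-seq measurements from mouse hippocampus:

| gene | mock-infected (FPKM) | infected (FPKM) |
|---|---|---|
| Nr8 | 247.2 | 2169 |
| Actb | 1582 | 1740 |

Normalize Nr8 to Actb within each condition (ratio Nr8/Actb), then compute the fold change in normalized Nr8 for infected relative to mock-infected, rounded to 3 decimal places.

Nr8/Actb (mock-infected) = 247.2 / 1582 = 0.15626
Nr8/Actb (infected) = 2169 / 1740 = 1.2466
Fold change = 1.2466 / 0.15626 = 7.9775

7.978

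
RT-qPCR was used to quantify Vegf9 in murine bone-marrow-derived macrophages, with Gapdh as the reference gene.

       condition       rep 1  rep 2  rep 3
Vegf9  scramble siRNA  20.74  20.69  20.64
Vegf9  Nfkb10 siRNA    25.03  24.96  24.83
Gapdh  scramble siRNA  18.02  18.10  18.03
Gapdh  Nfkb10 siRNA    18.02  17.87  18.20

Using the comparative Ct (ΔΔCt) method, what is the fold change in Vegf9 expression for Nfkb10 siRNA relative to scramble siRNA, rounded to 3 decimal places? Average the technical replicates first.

0.052

Mean Ct: Vegf9 scramble siRNA 20.690; Vegf9 Nfkb10 siRNA 24.940; Gapdh scramble siRNA 18.050; Gapdh Nfkb10 siRNA 18.030
ΔCt(scramble siRNA) = 20.690 − 18.050 = 2.640
ΔCt(Nfkb10 siRNA) = 24.940 − 18.030 = 6.910
ΔΔCt = 6.910 − 2.640 = 4.270
Fold change = 2^(−4.270) = 0.0518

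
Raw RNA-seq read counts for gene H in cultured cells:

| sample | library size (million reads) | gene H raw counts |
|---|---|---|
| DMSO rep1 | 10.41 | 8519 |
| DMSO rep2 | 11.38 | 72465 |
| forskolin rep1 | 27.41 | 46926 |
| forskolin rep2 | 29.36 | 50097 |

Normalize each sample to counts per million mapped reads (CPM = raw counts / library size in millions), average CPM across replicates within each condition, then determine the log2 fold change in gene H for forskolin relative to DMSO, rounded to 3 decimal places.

CPM(DMSO rep1) = 8519 / 10.41 = 818.3477
CPM(DMSO rep2) = 72465 / 11.38 = 6367.7504
CPM(forskolin rep1) = 46926 / 27.41 = 1712.0029
CPM(forskolin rep2) = 50097 / 29.36 = 1706.3011
mean CPM(DMSO) = 3593.0491; mean CPM(forskolin) = 1709.1520
Fold change = 1709.1520 / 3593.0491 = 0.47568
log2(0.47568) = -1.0719

-1.072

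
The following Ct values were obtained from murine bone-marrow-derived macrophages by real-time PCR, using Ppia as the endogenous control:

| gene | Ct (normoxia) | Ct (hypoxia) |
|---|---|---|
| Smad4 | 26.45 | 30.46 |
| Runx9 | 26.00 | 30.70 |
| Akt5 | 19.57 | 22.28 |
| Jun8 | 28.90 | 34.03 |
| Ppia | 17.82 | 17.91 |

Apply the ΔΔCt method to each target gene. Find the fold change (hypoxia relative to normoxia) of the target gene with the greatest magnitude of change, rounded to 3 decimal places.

Smad4: ΔΔCt = (30.46−17.91) − (26.45−17.82) = 12.55 − 8.63 = 3.92; fold change = 2^-3.92 = 0.066
Runx9: ΔΔCt = (30.70−17.91) − (26.00−17.82) = 12.79 − 8.18 = 4.61; fold change = 2^-4.61 = 0.041
Akt5: ΔΔCt = (22.28−17.91) − (19.57−17.82) = 4.37 − 1.75 = 2.62; fold change = 2^-2.62 = 0.163
Jun8: ΔΔCt = (34.03−17.91) − (28.90−17.82) = 16.12 − 11.08 = 5.04; fold change = 2^-5.04 = 0.030
Jun8 has the largest |ΔΔCt| = 5.04.

0.030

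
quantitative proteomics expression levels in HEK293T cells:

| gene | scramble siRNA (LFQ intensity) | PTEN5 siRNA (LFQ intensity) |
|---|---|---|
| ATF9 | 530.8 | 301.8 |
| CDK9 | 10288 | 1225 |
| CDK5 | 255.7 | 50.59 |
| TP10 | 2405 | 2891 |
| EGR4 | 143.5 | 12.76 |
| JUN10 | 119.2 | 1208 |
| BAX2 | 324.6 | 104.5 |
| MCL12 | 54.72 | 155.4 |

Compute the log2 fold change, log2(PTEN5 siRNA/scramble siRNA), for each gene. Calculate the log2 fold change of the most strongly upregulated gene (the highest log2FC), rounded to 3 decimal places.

3.341

log2(301.8/530.8) = -0.815  (ATF9)
log2(1225/10288) = -3.070  (CDK9)
log2(50.59/255.7) = -2.338  (CDK5)
log2(2891/2405) = 0.266  (TP10)
log2(12.76/143.5) = -3.491  (EGR4)
log2(1208/119.2) = 3.341  (JUN10)
log2(104.5/324.6) = -1.635  (BAX2)
log2(155.4/54.72) = 1.506  (MCL12)
JUN10 is most strongly upregulated.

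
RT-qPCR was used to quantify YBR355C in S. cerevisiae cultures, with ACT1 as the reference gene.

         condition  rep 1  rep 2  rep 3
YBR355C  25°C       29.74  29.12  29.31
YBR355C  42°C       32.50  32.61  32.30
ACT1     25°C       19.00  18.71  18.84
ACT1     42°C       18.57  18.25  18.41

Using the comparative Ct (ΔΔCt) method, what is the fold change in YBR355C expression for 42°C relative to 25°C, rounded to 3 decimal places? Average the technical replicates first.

0.087

Mean Ct: YBR355C 25°C 29.390; YBR355C 42°C 32.470; ACT1 25°C 18.850; ACT1 42°C 18.410
ΔCt(25°C) = 29.390 − 18.850 = 10.540
ΔCt(42°C) = 32.470 − 18.410 = 14.060
ΔΔCt = 14.060 − 10.540 = 3.520
Fold change = 2^(−3.520) = 0.0872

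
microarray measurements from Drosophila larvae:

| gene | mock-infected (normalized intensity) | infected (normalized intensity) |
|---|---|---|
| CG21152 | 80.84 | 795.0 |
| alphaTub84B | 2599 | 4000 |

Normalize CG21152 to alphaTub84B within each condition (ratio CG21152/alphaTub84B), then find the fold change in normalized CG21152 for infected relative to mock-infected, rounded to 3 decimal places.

6.390

CG21152/alphaTub84B (mock-infected) = 80.84 / 2599 = 0.031104
CG21152/alphaTub84B (infected) = 795.0 / 4000 = 0.19875
Fold change = 0.19875 / 0.031104 = 6.3898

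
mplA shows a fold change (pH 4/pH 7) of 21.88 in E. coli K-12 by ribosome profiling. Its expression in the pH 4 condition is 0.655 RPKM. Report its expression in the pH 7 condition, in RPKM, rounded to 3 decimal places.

0.030

pH 7 expression = 0.655 / 21.88 = 0.030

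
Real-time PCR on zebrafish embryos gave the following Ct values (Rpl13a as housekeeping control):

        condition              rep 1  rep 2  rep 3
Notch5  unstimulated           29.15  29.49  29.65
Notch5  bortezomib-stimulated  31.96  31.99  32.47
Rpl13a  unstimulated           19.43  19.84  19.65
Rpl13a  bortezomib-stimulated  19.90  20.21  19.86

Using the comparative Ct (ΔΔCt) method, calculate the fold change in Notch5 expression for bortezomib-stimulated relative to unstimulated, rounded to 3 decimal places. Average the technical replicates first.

Mean Ct: Notch5 unstimulated 29.430; Notch5 bortezomib-stimulated 32.140; Rpl13a unstimulated 19.640; Rpl13a bortezomib-stimulated 19.990
ΔCt(unstimulated) = 29.430 − 19.640 = 9.790
ΔCt(bortezomib-stimulated) = 32.140 − 19.990 = 12.150
ΔΔCt = 12.150 − 9.790 = 2.360
Fold change = 2^(−2.360) = 0.1948

0.195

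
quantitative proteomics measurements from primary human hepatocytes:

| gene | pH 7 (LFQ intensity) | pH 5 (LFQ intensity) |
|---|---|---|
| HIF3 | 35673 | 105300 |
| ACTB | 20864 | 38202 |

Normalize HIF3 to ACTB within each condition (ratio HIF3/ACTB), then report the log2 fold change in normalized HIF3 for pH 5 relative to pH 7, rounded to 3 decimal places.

0.689

HIF3/ACTB (pH 7) = 35673 / 20864 = 1.7098
HIF3/ACTB (pH 5) = 105300 / 38202 = 2.7564
Fold change = 2.7564 / 1.7098 = 1.6121
log2(1.6121) = 0.6890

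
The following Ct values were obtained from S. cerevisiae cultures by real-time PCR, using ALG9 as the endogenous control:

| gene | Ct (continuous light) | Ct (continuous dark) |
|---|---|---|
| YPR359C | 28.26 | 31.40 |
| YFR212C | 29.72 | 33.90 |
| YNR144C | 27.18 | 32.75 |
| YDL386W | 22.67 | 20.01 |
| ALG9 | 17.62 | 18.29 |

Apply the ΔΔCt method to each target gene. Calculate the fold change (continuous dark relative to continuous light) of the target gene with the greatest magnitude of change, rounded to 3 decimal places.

YPR359C: ΔΔCt = (31.40−18.29) − (28.26−17.62) = 13.11 − 10.64 = 2.47; fold change = 2^-2.47 = 0.180
YFR212C: ΔΔCt = (33.90−18.29) − (29.72−17.62) = 15.61 − 12.10 = 3.51; fold change = 2^-3.51 = 0.088
YNR144C: ΔΔCt = (32.75−18.29) − (27.18−17.62) = 14.46 − 9.56 = 4.90; fold change = 2^-4.90 = 0.033
YDL386W: ΔΔCt = (20.01−18.29) − (22.67−17.62) = 1.72 − 5.05 = -3.33; fold change = 2^3.33 = 10.056
YNR144C has the largest |ΔΔCt| = 4.90.

0.033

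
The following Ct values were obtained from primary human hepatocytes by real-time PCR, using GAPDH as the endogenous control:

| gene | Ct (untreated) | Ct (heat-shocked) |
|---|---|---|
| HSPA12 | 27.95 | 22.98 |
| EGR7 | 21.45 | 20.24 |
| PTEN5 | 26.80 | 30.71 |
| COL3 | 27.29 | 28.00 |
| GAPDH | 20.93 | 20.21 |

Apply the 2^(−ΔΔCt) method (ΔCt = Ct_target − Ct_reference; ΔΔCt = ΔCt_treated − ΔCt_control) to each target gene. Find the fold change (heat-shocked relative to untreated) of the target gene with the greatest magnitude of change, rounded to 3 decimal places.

0.040

HSPA12: ΔΔCt = (22.98−20.21) − (27.95−20.93) = 2.77 − 7.02 = -4.25; fold change = 2^4.25 = 19.027
EGR7: ΔΔCt = (20.24−20.21) − (21.45−20.93) = 0.03 − 0.52 = -0.49; fold change = 2^0.49 = 1.404
PTEN5: ΔΔCt = (30.71−20.21) − (26.80−20.93) = 10.50 − 5.87 = 4.63; fold change = 2^-4.63 = 0.040
COL3: ΔΔCt = (28.00−20.21) − (27.29−20.93) = 7.79 − 6.36 = 1.43; fold change = 2^-1.43 = 0.371
PTEN5 has the largest |ΔΔCt| = 4.63.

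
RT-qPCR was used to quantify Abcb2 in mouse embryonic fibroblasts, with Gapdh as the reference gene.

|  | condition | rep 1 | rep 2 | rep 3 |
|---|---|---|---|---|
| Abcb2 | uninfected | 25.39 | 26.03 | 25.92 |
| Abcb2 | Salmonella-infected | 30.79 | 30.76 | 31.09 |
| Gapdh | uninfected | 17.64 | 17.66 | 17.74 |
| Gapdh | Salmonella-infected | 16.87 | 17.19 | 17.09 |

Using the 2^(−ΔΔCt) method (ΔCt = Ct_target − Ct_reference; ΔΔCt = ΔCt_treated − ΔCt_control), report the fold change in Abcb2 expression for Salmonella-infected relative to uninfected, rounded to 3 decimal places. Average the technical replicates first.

0.019

Mean Ct: Abcb2 uninfected 25.780; Abcb2 Salmonella-infected 30.880; Gapdh uninfected 17.680; Gapdh Salmonella-infected 17.050
ΔCt(uninfected) = 25.780 − 17.680 = 8.100
ΔCt(Salmonella-infected) = 30.880 − 17.050 = 13.830
ΔΔCt = 13.830 − 8.100 = 5.730
Fold change = 2^(−5.730) = 0.0188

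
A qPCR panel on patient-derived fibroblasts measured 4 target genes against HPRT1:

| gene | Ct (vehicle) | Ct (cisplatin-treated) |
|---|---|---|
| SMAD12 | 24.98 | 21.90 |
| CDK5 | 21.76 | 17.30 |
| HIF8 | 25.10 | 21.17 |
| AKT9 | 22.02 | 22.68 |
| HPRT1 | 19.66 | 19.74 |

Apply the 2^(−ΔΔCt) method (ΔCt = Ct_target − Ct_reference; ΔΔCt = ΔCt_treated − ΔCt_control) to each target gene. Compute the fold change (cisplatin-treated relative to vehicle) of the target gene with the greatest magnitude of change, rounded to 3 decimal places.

SMAD12: ΔΔCt = (21.90−19.74) − (24.98−19.66) = 2.16 − 5.32 = -3.16; fold change = 2^3.16 = 8.938
CDK5: ΔΔCt = (17.30−19.74) − (21.76−19.66) = -2.44 − 2.10 = -4.54; fold change = 2^4.54 = 23.264
HIF8: ΔΔCt = (21.17−19.74) − (25.10−19.66) = 1.43 − 5.44 = -4.01; fold change = 2^4.01 = 16.111
AKT9: ΔΔCt = (22.68−19.74) − (22.02−19.66) = 2.94 − 2.36 = 0.58; fold change = 2^-0.58 = 0.669
CDK5 has the largest |ΔΔCt| = 4.54.

23.264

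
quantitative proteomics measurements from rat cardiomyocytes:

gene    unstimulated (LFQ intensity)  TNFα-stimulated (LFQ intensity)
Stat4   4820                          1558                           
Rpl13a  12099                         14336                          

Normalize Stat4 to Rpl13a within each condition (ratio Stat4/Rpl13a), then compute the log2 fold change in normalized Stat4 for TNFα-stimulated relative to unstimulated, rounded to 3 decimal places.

Stat4/Rpl13a (unstimulated) = 4820 / 12099 = 0.39838
Stat4/Rpl13a (TNFα-stimulated) = 1558 / 14336 = 0.10868
Fold change = 0.10868 / 0.39838 = 0.2728
log2(0.2728) = -1.8741

-1.874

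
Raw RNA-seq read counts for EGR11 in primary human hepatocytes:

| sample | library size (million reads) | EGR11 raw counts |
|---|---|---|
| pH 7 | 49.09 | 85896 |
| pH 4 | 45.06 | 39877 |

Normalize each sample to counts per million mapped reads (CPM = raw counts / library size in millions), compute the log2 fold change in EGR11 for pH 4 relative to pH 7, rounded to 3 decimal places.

-0.983

CPM(pH 7) = 85896 / 49.09 = 1749.7657
CPM(pH 4) = 39877 / 45.06 = 884.9756
Fold change = 884.9756 / 1749.7657 = 0.50577
log2(0.50577) = -0.9835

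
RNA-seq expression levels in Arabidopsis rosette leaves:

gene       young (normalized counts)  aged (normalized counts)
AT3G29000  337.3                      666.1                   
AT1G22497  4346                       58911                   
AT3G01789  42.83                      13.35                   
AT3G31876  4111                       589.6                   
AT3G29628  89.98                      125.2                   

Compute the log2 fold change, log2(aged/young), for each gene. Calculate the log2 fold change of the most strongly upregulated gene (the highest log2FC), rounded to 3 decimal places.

3.761

log2(666.1/337.3) = 0.982  (AT3G29000)
log2(58911/4346) = 3.761  (AT1G22497)
log2(13.35/42.83) = -1.682  (AT3G01789)
log2(589.6/4111) = -2.802  (AT3G31876)
log2(125.2/89.98) = 0.477  (AT3G29628)
AT1G22497 is most strongly upregulated.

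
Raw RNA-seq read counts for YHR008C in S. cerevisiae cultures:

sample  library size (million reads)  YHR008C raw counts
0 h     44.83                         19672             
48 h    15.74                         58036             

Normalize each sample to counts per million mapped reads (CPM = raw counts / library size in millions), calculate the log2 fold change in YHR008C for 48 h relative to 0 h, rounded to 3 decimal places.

CPM(0 h) = 19672 / 44.83 = 438.8133
CPM(48 h) = 58036 / 15.74 = 3687.1665
Fold change = 3687.1665 / 438.8133 = 8.40259
log2(8.40259) = 3.0708

3.071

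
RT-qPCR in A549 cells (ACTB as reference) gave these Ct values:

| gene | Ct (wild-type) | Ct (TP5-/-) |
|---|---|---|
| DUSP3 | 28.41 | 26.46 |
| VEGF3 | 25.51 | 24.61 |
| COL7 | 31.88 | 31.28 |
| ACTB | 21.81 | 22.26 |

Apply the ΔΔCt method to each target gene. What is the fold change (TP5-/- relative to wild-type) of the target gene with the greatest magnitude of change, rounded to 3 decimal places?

5.278

DUSP3: ΔΔCt = (26.46−22.26) − (28.41−21.81) = 4.20 − 6.60 = -2.40; fold change = 2^2.40 = 5.278
VEGF3: ΔΔCt = (24.61−22.26) − (25.51−21.81) = 2.35 − 3.70 = -1.35; fold change = 2^1.35 = 2.549
COL7: ΔΔCt = (31.28−22.26) − (31.88−21.81) = 9.02 − 10.07 = -1.05; fold change = 2^1.05 = 2.071
DUSP3 has the largest |ΔΔCt| = 2.40.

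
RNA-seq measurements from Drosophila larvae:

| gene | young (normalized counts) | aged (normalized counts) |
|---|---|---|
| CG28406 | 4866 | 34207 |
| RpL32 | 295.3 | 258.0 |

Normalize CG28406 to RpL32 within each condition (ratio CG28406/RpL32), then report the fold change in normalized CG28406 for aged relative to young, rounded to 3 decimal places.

8.046

CG28406/RpL32 (young) = 4866 / 295.3 = 16.478
CG28406/RpL32 (aged) = 34207 / 258.0 = 132.59
Fold change = 132.59 / 16.478 = 8.0461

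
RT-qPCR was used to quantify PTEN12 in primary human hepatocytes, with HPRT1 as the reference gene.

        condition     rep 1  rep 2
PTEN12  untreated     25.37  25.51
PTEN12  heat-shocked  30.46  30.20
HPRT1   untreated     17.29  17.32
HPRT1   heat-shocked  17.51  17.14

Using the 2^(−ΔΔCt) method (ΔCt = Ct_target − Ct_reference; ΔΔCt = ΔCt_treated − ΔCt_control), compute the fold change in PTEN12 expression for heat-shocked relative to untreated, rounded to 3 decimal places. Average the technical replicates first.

Mean Ct: PTEN12 untreated 25.440; PTEN12 heat-shocked 30.330; HPRT1 untreated 17.305; HPRT1 heat-shocked 17.325
ΔCt(untreated) = 25.440 − 17.305 = 8.135
ΔCt(heat-shocked) = 30.330 − 17.325 = 13.005
ΔΔCt = 13.005 − 8.135 = 4.870
Fold change = 2^(−4.870) = 0.0342

0.034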